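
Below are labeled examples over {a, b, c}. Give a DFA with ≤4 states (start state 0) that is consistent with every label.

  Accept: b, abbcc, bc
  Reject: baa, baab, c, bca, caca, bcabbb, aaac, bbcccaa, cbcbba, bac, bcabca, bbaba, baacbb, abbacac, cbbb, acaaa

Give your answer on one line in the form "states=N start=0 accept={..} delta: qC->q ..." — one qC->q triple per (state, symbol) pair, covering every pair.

Grow the machine one transition at a time. Run the examples from 0; the earliest place one falls off (shortest prefix, ties alphabetical) gets sent to the lowest-numbered state that keeps every Accept/Reject pair distinguishable — a pair clashes when both reach the same state with identical unread suffix — and to a fresh state only if none does.
a: 0a undefined. 0a->0: ok.
b: 0b undefined. 0b->0: no, b/baa meet in 0. Open state 1: 0b->1.
c: 0c undefined. 0c->0: ok.
ba: 1a undefined. 1a->0: no, b/baab meet in 1. 1a->1: no, b/baa meet in 1. Open state 2: 1a->2.
bb: 1b undefined. 1b->0: no, b/cbbb meet in 1. 1b->1: no, b/cbbb meet in 1. 1b->2: ok.
bc: 1c undefined. 1c->0: no, bc/c meet in 0. 1c->1: ok.
baa: 2a undefined. 2a->0: no, b/baab meet in 1. 2a->1: no, b/baa meet in 1. 2a->2: ok.
bac: 2c undefined. 2c->0: no, abbcc/c meet in 0. 2c->1: no, b/bac meet in 1. 2c->2: no, abbcc/baa meet in 2. Open state 3: 2c->3.
baab: 2b undefined. 2b->0: ok.
bbcc: 3c undefined. 3c->0: no, abbcc/baab meet in 0. 3c->1: ok.
baacb: 3b undefined. 3b->0: no, b/baacbb meet in 1. 3b->1: ok.
abbaca: 3a undefined. 3a->0: ok.
All examples now run through 4 states with every (state, symbol) defined. Accept strings end in {1}, Reject strings end in {0,2,3}; accept={1}.

states=4 start=0 accept={1} delta: 0a->0 0b->1 0c->0 1a->2 1b->2 1c->1 2a->2 2b->0 2c->3 3a->0 3b->1 3c->1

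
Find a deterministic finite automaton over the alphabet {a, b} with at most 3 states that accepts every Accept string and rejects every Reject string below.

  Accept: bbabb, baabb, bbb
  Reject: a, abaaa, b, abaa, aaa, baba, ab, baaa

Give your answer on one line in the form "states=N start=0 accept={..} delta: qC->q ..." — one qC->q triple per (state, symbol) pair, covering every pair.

states=3 start=0 accept={2} delta: 0a->0 0b->1 1a->0 1b->2 2a->0 2b->2

Fold the examples into a partial DFA from state 0: repeatedly fix the first undefined (state, symbol) met by the shortest-then-alphabetical prefix, trying targets in increasing order and rejecting any under which an Accept and a Reject string meet in one state with the same remainder; add a state when all current targets are rejected. Accepting states are where Accept strings end.
a: 0a undefined. 0a->0: ok.
b: 0b undefined. 0b->0: no, bbabb/a meet in 0. Open state 1: 0b->1.
ba: 1a undefined. 1a->0: ok.
bb: 1b undefined. 1b->0: no, bbabb/a meet in 0. 1b->1: no, bbabb/b meet in 1. Open state 2: 1b->2.
bba: 2a undefined. 2a->0: ok.
bbb: 2b undefined. 2b->0: no, bbb/a meet in 0. 2b->1: no, bbb/b meet in 1. 2b->2: ok.
All examples now run through 3 states with every (state, symbol) defined. Accept strings end in {2}, Reject strings end in {0,1}; accept={2}.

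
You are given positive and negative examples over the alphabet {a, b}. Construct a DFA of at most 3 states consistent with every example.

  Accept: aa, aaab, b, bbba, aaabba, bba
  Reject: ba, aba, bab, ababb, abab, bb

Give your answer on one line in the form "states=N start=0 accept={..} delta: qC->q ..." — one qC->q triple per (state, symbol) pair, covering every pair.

Grow the machine one transition at a time. Run the examples from 0; the earliest place one falls off (shortest prefix, ties alphabetical) gets sent to the lowest-numbered state that keeps every Accept/Reject pair distinguishable — a pair clashes when both reach the same state with identical unread suffix — and to a fresh state only if none does.
a: 0a undefined. 0a->0: ok.
b: 0b undefined. 0b->0: no, aa/ba meet in 0. Open state 1: 0b->1.
ba: 1a undefined. 1a->0: no, aa/ba meet in 0. 1a->1: no, aaab/ba meet in 1. Open state 2: 1a->2.
bb: 1b undefined. 1b->0: no, aa/bb meet in 0. 1b->1: no, aaab/bb meet in 1. 1b->2: ok.
bab: 2b undefined. 2b->0: no, aa/bab meet in 0. 2b->1: no, aaab/bab meet in 1. 2b->2: ok.
bba: 2a undefined. 2a->0: ok.
All examples now run through 3 states with every (state, symbol) defined. Accept strings end in {0,1}, Reject strings end in {2}; accept={0,1}.

states=3 start=0 accept={0,1} delta: 0a->0 0b->1 1a->2 1b->2 2a->0 2b->2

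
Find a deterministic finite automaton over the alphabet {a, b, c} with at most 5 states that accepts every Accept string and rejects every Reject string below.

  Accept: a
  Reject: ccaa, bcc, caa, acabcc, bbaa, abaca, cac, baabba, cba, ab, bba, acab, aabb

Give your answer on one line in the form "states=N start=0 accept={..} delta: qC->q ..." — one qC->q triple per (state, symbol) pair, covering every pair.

states=2 start=0 accept={0} delta: 0a->0 0b->1 0c->1 1a->1 1b->1 1c->1

Grow the machine one transition at a time. Run the examples from 0; the earliest place one falls off (shortest prefix, ties alphabetical) gets sent to the lowest-numbered state that keeps every Accept/Reject pair distinguishable — a pair clashes when both reach the same state with identical unread suffix — and to a fresh state only if none does.
a: 0a undefined. 0a->0: ok.
b: 0b undefined. 0b->0: no, a/bbaa meet in 0. Open state 1: 0b->1.
c: 0c undefined. 0c->0: no, a/ccaa meet in 0. 0c->1: ok.
ba: 1a undefined. 1a->0: no, a/caa meet in 0. 1a->1: ok.
bb: 1b undefined. 1b->0: no, a/bbaa meet in 0. 1b->1: ok.
bc: 1c undefined. 1c->0: no, a/ccaa meet in 0. 1c->1: ok.
All examples now run through 2 states with every (state, symbol) defined. Accept strings end in {0}, Reject strings end in {1}; accept={0}.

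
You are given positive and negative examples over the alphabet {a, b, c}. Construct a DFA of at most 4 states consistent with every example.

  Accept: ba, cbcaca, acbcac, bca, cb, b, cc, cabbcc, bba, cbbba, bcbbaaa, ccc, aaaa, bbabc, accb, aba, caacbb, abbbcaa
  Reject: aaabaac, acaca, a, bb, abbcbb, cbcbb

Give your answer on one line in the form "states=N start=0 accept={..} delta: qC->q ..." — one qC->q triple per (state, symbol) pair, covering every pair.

Fold the examples into a partial DFA from state 0: repeatedly fix the first undefined (state, symbol) met by the shortest-then-alphabetical prefix, trying targets in increasing order and rejecting any under which an Accept and a Reject string meet in one state with the same remainder; add a state when all current targets are rejected. Accepting states are where Accept strings end.
a: 0a undefined. 0a->0: no, aaaa/a meet in 0. Open state 1: 0a->1.
b: 0b undefined. 0b->0: no, ba/a meet in 1. 0b->1: no, b/a meet in 1. Open state 2: 0b->2.
c: 0c undefined. 0c->0: ok.
aa: 1a undefined. 1a->0: no, caacbb/bb meet in 2 with "b" left. 1a->1: no, aaaa/a meet in 1. 1a->2: no, caacbb/cbcbb meet in 2 with "cbb" left. Open state 3: 1a->3.
ab: 1b undefined. 1b->0: no, aba/a meet in 1. 1b->1: ok.
ac: 1c undefined. 1c->0: ok.
ba: 2a undefined. 2a->0: ok.
bb: 2b undefined. 2b->0: no, ba/bb meet in 0. 2b->1: ok.
bc: 2c undefined. 2c->0: no, cbcaca/acaca meet in 1. 2c->1: ok.
aaa: 3a undefined. 3a->0: no, ba/aaabaac meet in 0. 3a->1: no, ba/aaabaac meet in 0. 3a->2: ok.
bbab: 3b undefined. 3b->0: ok.
caac: 3c undefined. 3c->0: no, cbcaca/aaabaac meet in 1. 3c->1: no, acbcac/aaabaac meet in 1. 3c->2: no, caacbb/aaabaac meet in 1. 3c->3: ok.
All examples now run through 4 states with every (state, symbol) defined. Accept strings end in {0,2,3}, Reject strings end in {1}; accept={0,2,3}.

states=4 start=0 accept={0,2,3} delta: 0a->1 0b->2 0c->0 1a->3 1b->1 1c->0 2a->0 2b->1 2c->1 3a->2 3b->0 3c->3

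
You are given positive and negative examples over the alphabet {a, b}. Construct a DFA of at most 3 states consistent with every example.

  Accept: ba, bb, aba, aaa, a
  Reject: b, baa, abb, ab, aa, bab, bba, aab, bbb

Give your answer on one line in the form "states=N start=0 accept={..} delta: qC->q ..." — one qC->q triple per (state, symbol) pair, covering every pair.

states=3 start=0 accept={1} delta: 0a->1 0b->2 1a->0 1b->0 2a->1 2b->1

State merging on the prefix tree: take the shortest (then alphabetical) example prefix whose next move is undefined and point that move at state 0, else 1, else 2, ...; a target is out if some Accept/Reject pair would then sit in one state with the same input left (inseparable). If every existing state is out, open a new one.
a: 0a undefined. 0a->0: no, bb/abb meet in 0 with "bb" left. Open state 1: 0a->1.
b: 0b undefined. 0b->0: no, ba/bba meet in 1. 0b->1: no, ba/aa meet in 1 with "a" left. Open state 2: 0b->2.
aa: 1a undefined. 1a->0: ok.
ab: 1b undefined. 1b->0: ok.
ba: 2a undefined. 2a->0: no, ba/ab meet in 0. 2a->1: ok.
bb: 2b undefined. 2b->0: no, ba/bba meet in 1. 2b->1: ok.
All examples now run through 3 states with every (state, symbol) defined. Accept strings end in {1}, Reject strings end in {0,2}; accept={1}.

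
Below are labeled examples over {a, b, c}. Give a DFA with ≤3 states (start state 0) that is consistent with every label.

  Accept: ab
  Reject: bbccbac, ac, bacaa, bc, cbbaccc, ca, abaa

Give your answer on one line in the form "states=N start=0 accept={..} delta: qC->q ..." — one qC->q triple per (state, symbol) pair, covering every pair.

Grow the machine one transition at a time. Run the examples from 0; the earliest place one falls off (shortest prefix, ties alphabetical) gets sent to the lowest-numbered state that keeps every Accept/Reject pair distinguishable — a pair clashes when both reach the same state with identical unread suffix — and to a fresh state only if none does.
a: 0a undefined. 0a->0: ok.
b: 0b undefined. 0b->0: no, ab/abaa meet in 0. Open state 1: 0b->1.
c: 0c undefined. 0c->0: ok.
ba: 1a undefined. 1a->0: ok.
bb: 1b undefined. 1b->0: ok.
bc: 1c undefined. 1c->0: ok.
All examples now run through 2 states with every (state, symbol) defined. Accept strings end in {1}, Reject strings end in {0}; accept={1}.

states=2 start=0 accept={1} delta: 0a->0 0b->1 0c->0 1a->0 1b->0 1c->0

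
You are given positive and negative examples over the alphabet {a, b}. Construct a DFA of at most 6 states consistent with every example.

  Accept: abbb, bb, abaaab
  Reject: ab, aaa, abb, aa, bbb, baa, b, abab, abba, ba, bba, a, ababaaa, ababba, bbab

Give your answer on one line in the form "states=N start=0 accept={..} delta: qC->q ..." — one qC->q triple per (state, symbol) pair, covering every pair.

states=6 start=0 accept={4} delta: 0a->1 0b->2 1a->0 1b->3 2a->0 2b->4 3a->4 3b->2 4a->5 4b->0 5a->2 5b->0

Grow the machine one transition at a time. Run the examples from 0; the earliest place one falls off (shortest prefix, ties alphabetical) gets sent to the lowest-numbered state that keeps every Accept/Reject pair distinguishable — a pair clashes when both reach the same state with identical unread suffix — and to a fresh state only if none does.
a: 0a undefined. 0a->0: no, abbb/bbb meet in 0 with "bbb" left. Open state 1: 0a->1.
b: 0b undefined. 0b->0: no, bb/bbb meet in 0. 0b->1: no, bb/ab meet in 1 with "b" left. Open state 2: 0b->2.
aa: 1a undefined. 1a->0: ok.
ab: 1b undefined. 1b->0: no, abaaab/ab meet in 0. 1b->1: no, abbb/ab meet in 1. 1b->2: no, abbb/bbb meet in 2 with "bb" left. Open state 3: 1b->3.
ba: 2a undefined. 2a->0: ok.
bb: 2b undefined. 2b->0: no, bb/aa meet in 0. 2b->1: no, bb/aaa meet in 1. 2b->2: no, bb/bbb meet in 2. 2b->3: no, bb/ab meet in 3. Open state 4: 2b->4.
aba: 3a undefined. 3a->0: no, abaaab/b meet in 2. 3a->1: no, abaaab/ab meet in 3. 3a->2: no, bb/abab meet in 4. 3a->3: no, abaaab/abb meet in 3 with "b" left. 3a->4: ok.
abb: 3b undefined. 3b->0: no, abbb/b meet in 2. 3b->1: no, abbb/ab meet in 3. 3b->2: ok.
bba: 4a undefined. 4a->0: no, abaaab/ab meet in 3. 4a->1: no, abaaab/abb meet in 2. 4a->2: no, abbb/bbab meet in 4. 4a->3: no, abaaab/bbb meet in 4 with "b" left. 4a->4: no, abbb/bba meet in 4. Open state 5: 4a->5.
bbb: 4b undefined. 4b->0: ok.
bbab: 5b undefined. 5b->0: ok.
abaaa: 5a undefined. 5a->0: no, abaaab/abb meet in 2. 5a->1: no, abaaab/ab meet in 3. 5a->2: ok.
All examples now run through 6 states with every (state, symbol) defined. Accept strings end in {4}, Reject strings end in {0,1,2,3,5}; accept={4}.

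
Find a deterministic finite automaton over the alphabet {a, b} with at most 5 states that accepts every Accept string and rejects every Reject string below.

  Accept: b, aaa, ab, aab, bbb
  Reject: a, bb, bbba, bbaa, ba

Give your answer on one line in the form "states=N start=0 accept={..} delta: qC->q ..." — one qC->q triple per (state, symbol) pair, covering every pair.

states=4 start=0 accept={0,2} delta: 0a->1 0b->2 1a->3 1b->0 2a->1 2b->3 3a->0 3b->0

Fold the examples into a partial DFA from state 0: repeatedly fix the first undefined (state, symbol) met by the shortest-then-alphabetical prefix, trying targets in increasing order and rejecting any under which an Accept and a Reject string meet in one state with the same remainder; add a state when all current targets are rejected. Accepting states are where Accept strings end.
a: 0a undefined. 0a->0: no, aaa/a meet in 0. Open state 1: 0a->1.
b: 0b undefined. 0b->0: no, b/bb meet in 0. 0b->1: no, b/a meet in 1. Open state 2: 0b->2.
aa: 1a undefined. 1a->0: no, aaa/a meet in 1. 1a->1: no, aaa/a meet in 1. 1a->2: no, aaa/ba meet in 2 with "a" left. Open state 3: 1a->3.
ab: 1b undefined. 1b->0: ok.
ba: 2a undefined. 2a->0: no, ab/ba meet in 0. 2a->1: ok.
bb: 2b undefined. 2b->0: no, ab/bb meet in 0. 2b->1: no, aaa/bbaa meet in 3 with "a" left. 2b->2: no, b/bb meet in 2. 2b->3: ok.
aaa: 3a undefined. 3a->0: ok.
aab: 3b undefined. 3b->0: ok.
All examples now run through 4 states with every (state, symbol) defined. Accept strings end in {0,2}, Reject strings end in {1,3}; accept={0,2}.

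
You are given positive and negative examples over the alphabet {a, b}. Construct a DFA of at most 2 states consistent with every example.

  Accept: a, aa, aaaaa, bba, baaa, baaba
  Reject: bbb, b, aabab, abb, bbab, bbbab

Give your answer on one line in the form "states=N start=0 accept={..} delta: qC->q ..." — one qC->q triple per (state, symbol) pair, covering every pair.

Grow the machine one transition at a time. Run the examples from 0; the earliest place one falls off (shortest prefix, ties alphabetical) gets sent to the lowest-numbered state that keeps every Accept/Reject pair distinguishable — a pair clashes when both reach the same state with identical unread suffix — and to a fresh state only if none does.
a: 0a undefined. 0a->0: ok.
b: 0b undefined. 0b->0: no, a/bbb meet in 0. Open state 1: 0b->1.
ba: 1a undefined. 1a->0: ok.
bb: 1b undefined. 1b->0: no, a/abb meet in 0. 1b->1: ok.
All examples now run through 2 states with every (state, symbol) defined. Accept strings end in {0}, Reject strings end in {1}; accept={0}.

states=2 start=0 accept={0} delta: 0a->0 0b->1 1a->0 1b->1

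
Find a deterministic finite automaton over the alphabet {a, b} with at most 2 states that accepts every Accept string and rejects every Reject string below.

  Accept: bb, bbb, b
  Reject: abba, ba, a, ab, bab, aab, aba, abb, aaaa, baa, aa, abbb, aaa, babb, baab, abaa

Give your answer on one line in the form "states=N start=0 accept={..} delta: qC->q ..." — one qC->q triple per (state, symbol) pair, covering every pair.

Fold the examples into a partial DFA from state 0: repeatedly fix the first undefined (state, symbol) met by the shortest-then-alphabetical prefix, trying targets in increasing order and rejecting any under which an Accept and a Reject string meet in one state with the same remainder; add a state when all current targets are rejected. Accepting states are where Accept strings end.
a: 0a undefined. 0a->0: no, bb/abb meet in 0 with "bb" left. Open state 1: 0a->1.
b: 0b undefined. 0b->0: ok.
aa: 1a undefined. 1a->0: no, bb/aab meet in 0. 1a->1: ok.
ab: 1b undefined. 1b->0: no, bb/ab meet in 0. 1b->1: ok.
All examples now run through 2 states with every (state, symbol) defined. Accept strings end in {0}, Reject strings end in {1}; accept={0}.

states=2 start=0 accept={0} delta: 0a->1 0b->0 1a->1 1b->1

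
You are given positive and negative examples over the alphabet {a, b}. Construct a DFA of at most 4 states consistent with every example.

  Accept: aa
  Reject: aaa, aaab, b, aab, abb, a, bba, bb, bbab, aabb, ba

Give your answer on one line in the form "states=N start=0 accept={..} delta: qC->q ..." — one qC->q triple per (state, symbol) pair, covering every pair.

states=3 start=0 accept={2} delta: 0a->1 0b->0 1a->2 1b->0 2a->0 2b->0

State merging on the prefix tree: take the shortest (then alphabetical) example prefix whose next move is undefined and point that move at state 0, else 1, else 2, ...; a target is out if some Accept/Reject pair would then sit in one state with the same input left (inseparable). If every existing state is out, open a new one.
a: 0a undefined. 0a->0: no, aa/aaa meet in 0. Open state 1: 0a->1.
b: 0b undefined. 0b->0: ok.
aa: 1a undefined. 1a->0: no, aa/b meet in 0. 1a->1: no, aa/aaa meet in 1. Open state 2: 1a->2.
ab: 1b undefined. 1b->0: ok.
aaa: 2a undefined. 2a->0: ok.
aab: 2b undefined. 2b->0: ok.
All examples now run through 3 states with every (state, symbol) defined. Accept strings end in {2}, Reject strings end in {0,1}; accept={2}.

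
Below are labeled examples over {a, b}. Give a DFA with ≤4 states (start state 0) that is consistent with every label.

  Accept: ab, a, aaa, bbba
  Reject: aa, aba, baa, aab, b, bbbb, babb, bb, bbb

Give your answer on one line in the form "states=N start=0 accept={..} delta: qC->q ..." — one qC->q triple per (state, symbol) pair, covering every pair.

Fold the examples into a partial DFA from state 0: repeatedly fix the first undefined (state, symbol) met by the shortest-then-alphabetical prefix, trying targets in increasing order and rejecting any under which an Accept and a Reject string meet in one state with the same remainder; add a state when all current targets are rejected. Accepting states are where Accept strings end.
a: 0a undefined. 0a->0: no, ab/aab meet in 0 with "b" left. Open state 1: 0a->1.
b: 0b undefined. 0b->0: ok.
aa: 1a undefined. 1a->0: ok.
ab: 1b undefined. 1b->0: no, ab/aa meet in 0. 1b->1: no, ab/babb meet in 1. Open state 2: 1b->2.
aba: 2a undefined. 2a->0: ok.
babb: 2b undefined. 2b->0: ok.
All examples now run through 3 states with every (state, symbol) defined. Accept strings end in {1,2}, Reject strings end in {0}; accept={1,2}.

states=3 start=0 accept={1,2} delta: 0a->1 0b->0 1a->0 1b->2 2a->0 2b->0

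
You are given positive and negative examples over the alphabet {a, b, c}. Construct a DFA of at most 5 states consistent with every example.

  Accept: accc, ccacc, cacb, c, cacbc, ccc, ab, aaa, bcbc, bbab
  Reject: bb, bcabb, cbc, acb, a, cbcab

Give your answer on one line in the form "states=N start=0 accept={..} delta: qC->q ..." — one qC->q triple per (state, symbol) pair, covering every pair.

states=4 start=0 accept={0,2} delta: 0a->1 0b->2 0c->2 1a->2 1b->0 1c->2 2a->2 2b->3 2c->1 3a->0 3b->1 3c->1

Fold the examples into a partial DFA from state 0: repeatedly fix the first undefined (state, symbol) met by the shortest-then-alphabetical prefix, trying targets in increasing order and rejecting any under which an Accept and a Reject string meet in one state with the same remainder; add a state when all current targets are rejected. Accepting states are where Accept strings end.
a: 0a undefined. 0a->0: no, aaa/a meet in 0. Open state 1: 0a->1.
b: 0b undefined. 0b->0: no, bcbc/cbc meet in 0 with "cbc" left. 0b->1: no, ab/bb meet in 1 with "b" left. Open state 2: 0b->2.
c: 0c undefined. 0c->0: no, cacb/acb meet in 1 with "cb" left. 0c->1: no, c/a meet in 1. 0c->2: ok.
aa: 1a undefined. 1a->0: no, aaa/a meet in 1. 1a->1: no, aaa/a meet in 1. 1a->2: ok.
ab: 1b undefined. 1b->0: ok.
ac: 1c undefined. 1c->0: no, c/acb meet in 2. 1c->1: no, accc/a meet in 1. 1c->2: ok.
bb: 2b undefined. 2b->0: no, c/cbc meet in 2. 2b->1: no, c/cbc meet in 2. 2b->2: no, c/bb meet in 2. Open state 3: 2b->3.
bc: 2c undefined. 2c->0: no, accc/bcabb meet in 2. 2c->1: ok.
ca: 2a undefined. 2a->0: no, cacb/bb meet in 3. 2a->1: no, cacb/bb meet in 3. 2a->2: ok.
bba: 3a undefined. 3a->0: ok.
cbc: 3c undefined. 3c->0: no, cacb/cbc meet in 0. 3c->1: ok.
bcabb: 3b undefined. 3b->0: no, cacb/bcabb meet in 0. 3b->1: ok.
All examples now run through 4 states with every (state, symbol) defined. Accept strings end in {0,2}, Reject strings end in {1,3}; accept={0,2}.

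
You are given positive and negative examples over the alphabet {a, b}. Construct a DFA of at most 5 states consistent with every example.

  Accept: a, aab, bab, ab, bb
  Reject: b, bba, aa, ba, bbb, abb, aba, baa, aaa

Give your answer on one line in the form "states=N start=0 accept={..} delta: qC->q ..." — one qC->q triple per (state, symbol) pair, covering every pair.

State merging on the prefix tree: take the shortest (then alphabetical) example prefix whose next move is undefined and point that move at state 0, else 1, else 2, ...; a target is out if some Accept/Reject pair would then sit in one state with the same input left (inseparable). If every existing state is out, open a new one.
a: 0a undefined. 0a->0: no, a/aa meet in 0. Open state 1: 0a->1.
b: 0b undefined. 0b->0: no, a/bba meet in 1. 0b->1: no, a/b meet in 1. Open state 2: 0b->2.
aa: 1a undefined. 1a->0: no, a/aaa meet in 1. 1a->1: no, a/aa meet in 1. 1a->2: ok.
ab: 1b undefined. 1b->0: no, a/aba meet in 1. 1b->1: no, a/abb meet in 1. 1b->2: no, aab/abb meet in 2 with "b" left. Open state 3: 1b->3.
ba: 2a undefined. 2a->0: no, a/baa meet in 1. 2a->1: no, a/ba meet in 1. 2a->2: ok.
bb: 2b undefined. 2b->0: no, a/bba meet in 1. 2b->1: no, ab/bbb meet in 3. 2b->2: no, aab/b meet in 2. 2b->3: ok.
aba: 3a undefined. 3a->0: ok.
abb: 3b undefined. 3b->0: ok.
All examples now run through 4 states with every (state, symbol) defined. Accept strings end in {1,3}, Reject strings end in {0,2}; accept={1,3}.

states=4 start=0 accept={1,3} delta: 0a->1 0b->2 1a->2 1b->3 2a->2 2b->3 3a->0 3b->0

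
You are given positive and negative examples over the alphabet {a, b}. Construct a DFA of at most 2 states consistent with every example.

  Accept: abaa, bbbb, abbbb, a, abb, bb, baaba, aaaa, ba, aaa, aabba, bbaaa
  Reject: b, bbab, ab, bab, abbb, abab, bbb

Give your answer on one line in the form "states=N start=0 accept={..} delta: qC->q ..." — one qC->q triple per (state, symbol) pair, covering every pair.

Grow the machine one transition at a time. Run the examples from 0; the earliest place one falls off (shortest prefix, ties alphabetical) gets sent to the lowest-numbered state that keeps every Accept/Reject pair distinguishable — a pair clashes when both reach the same state with identical unread suffix — and to a fresh state only if none does.
a: 0a undefined. 0a->0: ok.
b: 0b undefined. 0b->0: no, abaa/b meet in 0. Open state 1: 0b->1.
ba: 1a undefined. 1a->0: ok.
bb: 1b undefined. 1b->0: ok.
All examples now run through 2 states with every (state, symbol) defined. Accept strings end in {0}, Reject strings end in {1}; accept={0}.

states=2 start=0 accept={0} delta: 0a->0 0b->1 1a->0 1b->0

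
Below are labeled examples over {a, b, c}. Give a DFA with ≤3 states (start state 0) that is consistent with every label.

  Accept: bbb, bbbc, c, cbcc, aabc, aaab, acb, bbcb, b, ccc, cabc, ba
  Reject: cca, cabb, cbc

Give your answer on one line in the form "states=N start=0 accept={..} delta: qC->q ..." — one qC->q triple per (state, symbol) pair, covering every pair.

Fold the examples into a partial DFA from state 0: repeatedly fix the first undefined (state, symbol) met by the shortest-then-alphabetical prefix, trying targets in increasing order and rejecting any under which an Accept and a Reject string meet in one state with the same remainder; add a state when all current targets are rejected. Accepting states are where Accept strings end.
a: 0a undefined. 0a->0: ok.
b: 0b undefined. 0b->0: ok.
c: 0c undefined. 0c->0: no, bbb/cca meet in 0. Open state 1: 0c->1.
ca: 1a undefined. 1a->0: no, bbb/cabb meet in 0. 1a->1: no, cabc/cbc meet in 1 with "bc" left. Open state 2: 1a->2.
cb: 1b undefined. 1b->0: no, bbbc/cbc meet in 1. 1b->1: ok.
cc: 1c undefined. 1c->0: no, bbb/cca meet in 0. 1c->1: no, bbbc/cbc meet in 1. 1c->2: ok.
cab: 2b undefined. 2b->0: no, bbb/cabb meet in 0. 2b->1: no, bbbc/cabb meet in 1. 2b->2: ok.
cca: 2a undefined. 2a->0: no, bbb/cca meet in 0. 2a->1: no, bbbc/cca meet in 1. 2a->2: ok.
ccc: 2c undefined. 2c->0: ok.
All examples now run through 3 states with every (state, symbol) defined. Accept strings end in {0,1}, Reject strings end in {2}; accept={0,1}.

states=3 start=0 accept={0,1} delta: 0a->0 0b->0 0c->1 1a->2 1b->1 1c->2 2a->2 2b->2 2c->0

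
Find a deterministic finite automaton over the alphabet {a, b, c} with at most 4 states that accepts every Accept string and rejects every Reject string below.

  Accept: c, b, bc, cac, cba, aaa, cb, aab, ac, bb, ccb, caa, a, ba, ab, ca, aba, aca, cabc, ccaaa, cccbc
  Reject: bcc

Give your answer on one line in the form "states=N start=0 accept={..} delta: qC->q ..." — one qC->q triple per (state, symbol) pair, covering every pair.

states=3 start=0 accept={0,1} delta: 0a->0 0b->0 0c->1 1a->0 1b->0 1c->2 2a->0 2b->0 2c->0

Grow the machine one transition at a time. Run the examples from 0; the earliest place one falls off (shortest prefix, ties alphabetical) gets sent to the lowest-numbered state that keeps every Accept/Reject pair distinguishable — a pair clashes when both reach the same state with identical unread suffix — and to a fresh state only if none does.
a: 0a undefined. 0a->0: ok.
b: 0b undefined. 0b->0: ok.
c: 0c undefined. 0c->0: no, c/bcc meet in 0. Open state 1: 0c->1.
ca: 1a undefined. 1a->0: ok.
cb: 1b undefined. 1b->0: ok.
cc: 1c undefined. 1c->0: no, b/bcc meet in 0. 1c->1: no, c/bcc meet in 1. Open state 2: 1c->2.
cca: 2a undefined. 2a->0: ok.
ccb: 2b undefined. 2b->0: ok.
ccc: 2c undefined. 2c->0: ok.
All examples now run through 3 states with every (state, symbol) defined. Accept strings end in {0,1}, Reject strings end in {2}; accept={0,1}.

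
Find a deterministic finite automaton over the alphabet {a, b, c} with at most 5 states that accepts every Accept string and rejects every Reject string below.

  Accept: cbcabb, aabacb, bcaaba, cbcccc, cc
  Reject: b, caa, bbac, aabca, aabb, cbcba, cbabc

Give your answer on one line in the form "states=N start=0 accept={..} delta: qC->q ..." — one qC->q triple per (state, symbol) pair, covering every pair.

states=4 start=0 accept={2} delta: 0a->0 0b->0 0c->1 1a->1 1b->2 1c->2 2a->2 2b->3 2c->2 3a->0 3b->2 3c->0

State merging on the prefix tree: take the shortest (then alphabetical) example prefix whose next move is undefined and point that move at state 0, else 1, else 2, ...; a target is out if some Accept/Reject pair would then sit in one state with the same input left (inseparable). If every existing state is out, open a new one.
a: 0a undefined. 0a->0: ok.
b: 0b undefined. 0b->0: ok.
c: 0c undefined. 0c->0: no, cbcabb/b meet in 0. Open state 1: 0c->1.
ca: 1a undefined. 1a->0: no, bcaaba/b meet in 0. 1a->1: ok.
cb: 1b undefined. 1b->0: no, cbcabb/b meet in 0. 1b->1: no, aabacb/caa meet in 1. Open state 2: 1b->2.
cc: 1c undefined. 1c->0: no, cc/b meet in 0. 1c->1: no, cc/caa meet in 1. 1c->2: ok.
cba: 2a undefined. 2a->0: no, bcaaba/b meet in 0. 2a->1: no, bcaaba/caa meet in 1. 2a->2: ok.
cbc: 2c undefined. 2c->0: no, cbcabb/b meet in 0. 2c->1: no, aabacb/cbcba meet in 2. 2c->2: ok.
cbab: 2b undefined. 2b->0: no, cbcabb/b meet in 0. 2b->1: no, cbcabb/cbabc meet in 2. 2b->2: no, cbcabb/cbcba meet in 2. Open state 3: 2b->3.
cbabc: 3c undefined. 3c->0: ok.
cbcba: 3a undefined. 3a->0: ok.
cbcabb: 3b undefined. 3b->0: no, cbcabb/b meet in 0. 3b->1: no, cbcabb/caa meet in 1. 3b->2: ok.
All examples now run through 4 states with every (state, symbol) defined. Accept strings end in {2}, Reject strings end in {0,1}; accept={2}.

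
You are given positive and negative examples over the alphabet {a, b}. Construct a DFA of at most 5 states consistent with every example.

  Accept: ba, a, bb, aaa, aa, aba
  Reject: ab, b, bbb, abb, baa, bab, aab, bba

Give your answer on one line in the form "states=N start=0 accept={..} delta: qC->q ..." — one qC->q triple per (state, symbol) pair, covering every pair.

states=5 start=0 accept={0,1,4} delta: 0a->1 0b->2 1a->0 1b->3 2a->4 2b->4 3a->0 3b->2 4a->2 4b->2

State merging on the prefix tree: take the shortest (then alphabetical) example prefix whose next move is undefined and point that move at state 0, else 1, else 2, ...; a target is out if some Accept/Reject pair would then sit in one state with the same input left (inseparable). If every existing state is out, open a new one.
a: 0a undefined. 0a->0: no, bb/abb meet in 0 with "bb" left. Open state 1: 0a->1.
b: 0b undefined. 0b->0: no, ba/bba meet in 1. 0b->1: no, a/b meet in 1. Open state 2: 0b->2.
aa: 1a undefined. 1a->0: ok.
ab: 1b undefined. 1b->0: no, aa/ab meet in 0. 1b->1: no, a/ab meet in 1. 1b->2: no, bb/abb meet in 2 with "b" left. Open state 3: 1b->3.
ba: 2a undefined. 2a->0: no, a/baa meet in 1. 2a->1: no, aa/baa meet in 0. 2a->2: no, ba/b meet in 2. 2a->3: no, ba/ab meet in 3. Open state 4: 2a->4.
bb: 2b undefined. 2b->0: no, a/bba meet in 1. 2b->1: no, aa/bba meet in 0. 2b->2: no, ba/bba meet in 4. 2b->3: no, bb/ab meet in 3. 2b->4: ok.
aba: 3a undefined. 3a->0: ok.
abb: 3b undefined. 3b->0: no, aa/abb meet in 0. 3b->1: no, a/abb meet in 1. 3b->2: ok.
baa: 4a undefined. 4a->0: no, aa/baa meet in 0. 4a->1: no, a/baa meet in 1. 4a->2: ok.
bab: 4b undefined. 4b->0: no, aa/bbb meet in 0. 4b->1: no, a/bbb meet in 1. 4b->2: ok.
All examples now run through 5 states with every (state, symbol) defined. Accept strings end in {0,1,4}, Reject strings end in {2,3}; accept={0,1,4}.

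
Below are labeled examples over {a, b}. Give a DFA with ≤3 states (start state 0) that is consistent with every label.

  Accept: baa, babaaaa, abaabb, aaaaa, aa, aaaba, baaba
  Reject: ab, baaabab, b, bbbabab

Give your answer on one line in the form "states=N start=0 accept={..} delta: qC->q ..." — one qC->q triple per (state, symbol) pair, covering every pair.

Fold the examples into a partial DFA from state 0: repeatedly fix the first undefined (state, symbol) met by the shortest-then-alphabetical prefix, trying targets in increasing order and rejecting any under which an Accept and a Reject string meet in one state with the same remainder; add a state when all current targets are rejected. Accepting states are where Accept strings end.
a: 0a undefined. 0a->0: ok.
b: 0b undefined. 0b->0: no, baa/ab meet in 0. Open state 1: 0b->1.
ba: 1a undefined. 1a->0: ok.
bb: 1b undefined. 1b->0: ok.
All examples now run through 2 states with every (state, symbol) defined. Accept strings end in {0}, Reject strings end in {1}; accept={0}.

states=2 start=0 accept={0} delta: 0a->0 0b->1 1a->0 1b->0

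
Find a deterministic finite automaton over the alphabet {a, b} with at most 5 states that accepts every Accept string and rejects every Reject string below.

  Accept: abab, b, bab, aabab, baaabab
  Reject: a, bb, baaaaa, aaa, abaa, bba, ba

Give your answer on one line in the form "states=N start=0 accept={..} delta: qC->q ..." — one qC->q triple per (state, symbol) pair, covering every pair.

Grow the machine one transition at a time. Run the examples from 0; the earliest place one falls off (shortest prefix, ties alphabetical) gets sent to the lowest-numbered state that keeps every Accept/Reject pair distinguishable — a pair clashes when both reach the same state with identical unread suffix — and to a fresh state only if none does.
a: 0a undefined. 0a->0: ok.
b: 0b undefined. 0b->0: no, abab/a meet in 0. Open state 1: 0b->1.
ba: 1a undefined. 1a->0: ok.
bb: 1b undefined. 1b->0: ok.
All examples now run through 2 states with every (state, symbol) defined. Accept strings end in {1}, Reject strings end in {0}; accept={1}.

states=2 start=0 accept={1} delta: 0a->0 0b->1 1a->0 1b->0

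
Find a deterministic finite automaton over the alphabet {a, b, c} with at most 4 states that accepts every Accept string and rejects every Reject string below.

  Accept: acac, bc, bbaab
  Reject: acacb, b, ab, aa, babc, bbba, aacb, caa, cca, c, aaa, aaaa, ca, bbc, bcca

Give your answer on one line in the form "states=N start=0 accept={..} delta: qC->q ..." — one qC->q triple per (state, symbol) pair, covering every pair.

states=4 start=0 accept={3} delta: 0a->0 0b->1 0c->1 1a->1 1b->2 1c->3 2a->2 2b->3 2c->0 3a->0 3b->0 3c->0

Grow the machine one transition at a time. Run the examples from 0; the earliest place one falls off (shortest prefix, ties alphabetical) gets sent to the lowest-numbered state that keeps every Accept/Reject pair distinguishable — a pair clashes when both reach the same state with identical unread suffix — and to a fresh state only if none does.
a: 0a undefined. 0a->0: ok.
b: 0b undefined. 0b->0: no, bc/babc meet in 0 with "c" left. Open state 1: 0b->1.
c: 0c undefined. 0c->0: no, acac/aa meet in 0. 0c->1: ok.
ba: 1a undefined. 1a->0: no, acac/b meet in 1. 1a->1: ok.
bb: 1b undefined. 1b->0: no, bbaab/b meet in 1. 1b->1: no, acac/babc meet in 1 with "c" left. Open state 2: 1b->2.
bc: 1c undefined. 1c->0: no, acac/aa meet in 0. 1c->1: no, acac/b meet in 1. 1c->2: no, acac/aacb meet in 2. Open state 3: 1c->3.
bba: 2a undefined. 2a->0: no, bbaab/b meet in 1. 2a->1: no, bbaab/aacb meet in 2. 2a->2: ok.
bbb: 2b undefined. 2b->0: no, bbaab/aa meet in 0. 2b->1: no, bbaab/b meet in 1. 2b->2: no, bbaab/bbba meet in 2. 2b->3: ok.
bbc: 2c undefined. 2c->0: ok.
bcc: 3c undefined. 3c->0: ok.
cca: 3a undefined. 3a->0: ok.
acacb: 3b undefined. 3b->0: ok.
All examples now run through 4 states with every (state, symbol) defined. Accept strings end in {3}, Reject strings end in {0,1,2}; accept={3}.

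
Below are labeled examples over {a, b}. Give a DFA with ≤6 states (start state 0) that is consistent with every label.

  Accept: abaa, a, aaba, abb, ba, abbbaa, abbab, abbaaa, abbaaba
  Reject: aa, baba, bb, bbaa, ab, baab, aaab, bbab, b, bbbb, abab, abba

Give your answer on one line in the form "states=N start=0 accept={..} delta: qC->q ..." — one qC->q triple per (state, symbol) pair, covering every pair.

states=4 start=0 accept={1,3} delta: 0a->1 0b->0 1a->0 1b->2 2a->0 2b->3 3a->2 3b->1

Fold the examples into a partial DFA from state 0: repeatedly fix the first undefined (state, symbol) met by the shortest-then-alphabetical prefix, trying targets in increasing order and rejecting any under which an Accept and a Reject string meet in one state with the same remainder; add a state when all current targets are rejected. Accepting states are where Accept strings end.
a: 0a undefined. 0a->0: no, a/aa meet in 0. Open state 1: 0a->1.
b: 0b undefined. 0b->0: ok.
aa: 1a undefined. 1a->0: ok.
ab: 1b undefined. 1b->0: no, abaa/aa meet in 0. 1b->1: no, abaa/ab meet in 1. Open state 2: 1b->2.
aba: 2a undefined. 2a->0: ok.
abb: 2b undefined. 2b->0: no, abaa/abba meet in 1. 2b->1: no, abbab/aa meet in 0. 2b->2: no, abb/ab meet in 2. Open state 3: 2b->3.
abba: 3a undefined. 3a->0: no, abbab/aa meet in 0. 3a->1: no, abaa/abba meet in 1. 3a->2: ok.
abbb: 3b undefined. 3b->0: no, abbbaa/aa meet in 0. 3b->1: ok.
All examples now run through 4 states with every (state, symbol) defined. Accept strings end in {1,3}, Reject strings end in {0,2}; accept={1,3}.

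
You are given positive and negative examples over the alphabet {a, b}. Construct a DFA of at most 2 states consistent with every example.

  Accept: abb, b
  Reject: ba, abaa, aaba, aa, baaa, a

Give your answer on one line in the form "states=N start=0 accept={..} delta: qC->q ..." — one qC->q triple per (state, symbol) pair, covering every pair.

State merging on the prefix tree: take the shortest (then alphabetical) example prefix whose next move is undefined and point that move at state 0, else 1, else 2, ...; a target is out if some Accept/Reject pair would then sit in one state with the same input left (inseparable). If every existing state is out, open a new one.
a: 0a undefined. 0a->0: ok.
b: 0b undefined. 0b->0: no, abb/ba meet in 0. Open state 1: 0b->1.
ba: 1a undefined. 1a->0: ok.
abb: 1b undefined. 1b->0: no, abb/ba meet in 0. 1b->1: ok.
All examples now run through 2 states with every (state, symbol) defined. Accept strings end in {1}, Reject strings end in {0}; accept={1}.

states=2 start=0 accept={1} delta: 0a->0 0b->1 1a->0 1b->1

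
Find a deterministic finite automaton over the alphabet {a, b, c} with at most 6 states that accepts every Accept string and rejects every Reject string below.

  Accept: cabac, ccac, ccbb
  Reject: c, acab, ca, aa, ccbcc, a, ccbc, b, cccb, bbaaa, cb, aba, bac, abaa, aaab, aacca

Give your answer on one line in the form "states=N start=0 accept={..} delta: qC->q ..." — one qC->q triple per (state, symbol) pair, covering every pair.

State merging on the prefix tree: take the shortest (then alphabetical) example prefix whose next move is undefined and point that move at state 0, else 1, else 2, ...; a target is out if some Accept/Reject pair would then sit in one state with the same input left (inseparable). If every existing state is out, open a new one.
a: 0a undefined. 0a->0: ok.
b: 0b undefined. 0b->0: ok.
c: 0c undefined. 0c->0: no, cabac/c meet in 0. Open state 1: 0c->1.
ca: 1a undefined. 1a->0: no, cabac/c meet in 1. 1a->1: ok.
cb: 1b undefined. 1b->0: no, cabac/c meet in 1. 1b->1: ok.
cc: 1c undefined. 1c->0: no, cabac/aa meet in 0. 1c->1: no, cabac/c meet in 1. Open state 2: 1c->2.
cca: 2a undefined. 2a->0: no, ccac/c meet in 1. 2a->1: ok.
ccb: 2b undefined. 2b->0: no, cabac/ccbcc meet in 2. 2b->1: no, cabac/ccbc meet in 2. 2b->2: ok.
ccc: 2c undefined. 2c->0: ok.
All examples now run through 3 states with every (state, symbol) defined. Accept strings end in {2}, Reject strings end in {0,1}; accept={2}.

states=3 start=0 accept={2} delta: 0a->0 0b->0 0c->1 1a->1 1b->1 1c->2 2a->1 2b->2 2c->0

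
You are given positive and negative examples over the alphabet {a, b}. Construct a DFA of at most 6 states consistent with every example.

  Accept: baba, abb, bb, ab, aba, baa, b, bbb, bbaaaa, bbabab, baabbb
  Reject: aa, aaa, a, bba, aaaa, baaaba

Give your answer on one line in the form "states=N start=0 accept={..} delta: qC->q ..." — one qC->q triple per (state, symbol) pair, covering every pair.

states=5 start=0 accept={1,2,3} delta: 0a->0 0b->1 1a->2 1b->3 2a->3 2b->1 3a->4 3b->1 4a->1 4b->0

State merging on the prefix tree: take the shortest (then alphabetical) example prefix whose next move is undefined and point that move at state 0, else 1, else 2, ...; a target is out if some Accept/Reject pair would then sit in one state with the same input left (inseparable). If every existing state is out, open a new one.
a: 0a undefined. 0a->0: ok.
b: 0b undefined. 0b->0: no, baba/aa meet in 0. Open state 1: 0b->1.
ba: 1a undefined. 1a->0: no, baba/aa meet in 0. 1a->1: no, baba/bba meet in 1 with "ba" left. Open state 2: 1a->2.
bb: 1b undefined. 1b->0: no, abb/aa meet in 0. 1b->1: no, aba/bba meet in 2. 1b->2: no, baa/bba meet in 2 with "a" left. Open state 3: 1b->3.
baa: 2a undefined. 2a->0: no, aba/baaaba meet in 2. 2a->1: no, baba/baaaba meet in 2 with "ba" left. 2a->2: no, baba/baaaba meet in 2 with "ba" left. 2a->3: ok.
bab: 2b undefined. 2b->0: no, baba/aa meet in 0. 2b->1: ok.
bba: 3a undefined. 3a->0: no, baba/baaaba meet in 2. 3a->1: no, ab/bba meet in 1. 3a->2: no, baba/bba meet in 2. 3a->3: no, abb/bba meet in 3. Open state 4: 3a->4.
bbb: 3b undefined. 3b->0: no, bbb/aa meet in 0. 3b->1: ok.
bbaa: 4a undefined. 4a->0: no, bbaaaa/aa meet in 0. 4a->1: ok.
bbab: 4b undefined. 4b->0: ok.
All examples now run through 5 states with every (state, symbol) defined. Accept strings end in {1,2,3}, Reject strings end in {0,4}; accept={1,2,3}.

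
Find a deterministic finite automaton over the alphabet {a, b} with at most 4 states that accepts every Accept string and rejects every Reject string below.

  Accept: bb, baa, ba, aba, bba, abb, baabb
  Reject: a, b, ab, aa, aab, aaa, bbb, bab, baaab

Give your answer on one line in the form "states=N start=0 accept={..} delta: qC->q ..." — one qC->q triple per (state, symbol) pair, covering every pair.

states=3 start=0 accept={2} delta: 0a->0 0b->1 1a->2 1b->2 2a->2 2b->1

State merging on the prefix tree: take the shortest (then alphabetical) example prefix whose next move is undefined and point that move at state 0, else 1, else 2, ...; a target is out if some Accept/Reject pair would then sit in one state with the same input left (inseparable). If every existing state is out, open a new one.
a: 0a undefined. 0a->0: ok.
b: 0b undefined. 0b->0: no, bb/a meet in 0. Open state 1: 0b->1.
ba: 1a undefined. 1a->0: no, baa/a meet in 0. 1a->1: no, bb/bab meet in 1 with "b" left. Open state 2: 1a->2.
bb: 1b undefined. 1b->0: no, bb/a meet in 0. 1b->1: no, bb/b meet in 1. 1b->2: ok.
baa: 2a undefined. 2a->0: no, baa/a meet in 0. 2a->1: no, baa/b meet in 1. 2a->2: ok.
bab: 2b undefined. 2b->0: no, baabb/b meet in 1. 2b->1: ok.
All examples now run through 3 states with every (state, symbol) defined. Accept strings end in {2}, Reject strings end in {0,1}; accept={2}.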